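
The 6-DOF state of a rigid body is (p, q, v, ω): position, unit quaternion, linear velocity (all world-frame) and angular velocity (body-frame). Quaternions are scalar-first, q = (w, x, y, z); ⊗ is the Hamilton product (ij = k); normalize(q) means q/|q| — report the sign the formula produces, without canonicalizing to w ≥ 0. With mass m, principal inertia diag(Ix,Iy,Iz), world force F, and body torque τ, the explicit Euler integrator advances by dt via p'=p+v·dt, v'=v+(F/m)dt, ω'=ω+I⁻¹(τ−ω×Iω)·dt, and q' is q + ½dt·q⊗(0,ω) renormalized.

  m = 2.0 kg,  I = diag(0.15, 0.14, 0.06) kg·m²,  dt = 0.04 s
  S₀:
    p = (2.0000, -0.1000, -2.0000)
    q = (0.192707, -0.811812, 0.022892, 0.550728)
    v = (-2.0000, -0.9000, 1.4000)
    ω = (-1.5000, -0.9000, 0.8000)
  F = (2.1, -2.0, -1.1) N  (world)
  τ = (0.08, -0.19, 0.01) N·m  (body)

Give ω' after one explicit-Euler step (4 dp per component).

α = I⁻¹(τ − ω×Iω) = (0.1493, -0.5857, 0.3917)
ω' = ω + α·dt = (-1.4940, -0.9234, 0.8157)

ω' = (-1.4940, -0.9234, 0.8157)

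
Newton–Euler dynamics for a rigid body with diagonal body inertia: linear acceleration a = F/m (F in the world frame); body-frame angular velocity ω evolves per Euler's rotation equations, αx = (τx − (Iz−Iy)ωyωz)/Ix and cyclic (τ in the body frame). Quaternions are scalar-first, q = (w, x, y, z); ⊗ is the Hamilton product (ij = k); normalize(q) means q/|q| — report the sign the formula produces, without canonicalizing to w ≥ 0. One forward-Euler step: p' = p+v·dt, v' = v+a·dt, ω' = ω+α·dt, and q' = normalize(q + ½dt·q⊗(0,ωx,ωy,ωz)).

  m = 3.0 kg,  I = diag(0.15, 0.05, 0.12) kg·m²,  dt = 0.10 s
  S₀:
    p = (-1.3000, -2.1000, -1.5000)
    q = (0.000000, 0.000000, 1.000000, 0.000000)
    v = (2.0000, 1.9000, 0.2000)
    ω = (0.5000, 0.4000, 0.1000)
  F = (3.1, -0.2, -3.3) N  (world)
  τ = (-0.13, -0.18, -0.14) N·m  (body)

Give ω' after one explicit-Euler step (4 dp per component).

ω' = (0.4115, 0.0370, 0.0000)

gyro term ω×Iω = (0.0028, 0.0015, -0.0200)
(τ − ω×Iω)/I = (-0.8853, -3.6300, -1.0000)
ω + α·dt = (0.4115, 0.0370, 0.0000)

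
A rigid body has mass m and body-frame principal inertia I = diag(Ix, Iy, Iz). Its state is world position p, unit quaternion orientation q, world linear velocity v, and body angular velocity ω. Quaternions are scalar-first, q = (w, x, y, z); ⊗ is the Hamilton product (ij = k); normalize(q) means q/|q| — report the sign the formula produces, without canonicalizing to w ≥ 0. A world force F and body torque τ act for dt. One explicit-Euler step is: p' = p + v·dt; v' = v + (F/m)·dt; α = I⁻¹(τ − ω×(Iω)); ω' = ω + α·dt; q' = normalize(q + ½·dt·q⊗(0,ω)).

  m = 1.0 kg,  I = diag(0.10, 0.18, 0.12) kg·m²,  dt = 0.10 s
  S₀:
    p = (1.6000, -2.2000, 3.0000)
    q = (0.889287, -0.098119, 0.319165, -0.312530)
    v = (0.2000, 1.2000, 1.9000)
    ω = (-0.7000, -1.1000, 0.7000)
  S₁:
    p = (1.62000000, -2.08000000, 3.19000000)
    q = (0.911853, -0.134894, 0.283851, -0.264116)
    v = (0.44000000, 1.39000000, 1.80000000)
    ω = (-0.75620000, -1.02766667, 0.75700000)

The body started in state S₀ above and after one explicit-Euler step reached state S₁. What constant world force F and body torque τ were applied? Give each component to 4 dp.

ω₁ − ω₀ = (-0.05620000, 0.07233333, 0.05700000)
ω₀×(Iω₀) = (0.0462, 0.0098, 0.0616)
τ = I·(Δω/dt) + ω₀×(Iω₀) = (-0.0100, 0.1400, 0.1300)
Δv = v₁−v₀ = (0.24000000, 0.19000000, -0.10000000)
applied force F = (2.4000, 1.9000, -1.0000)

F = (2.4000, 1.9000, -1.0000)
τ = (-0.0100, 0.1400, 0.1300)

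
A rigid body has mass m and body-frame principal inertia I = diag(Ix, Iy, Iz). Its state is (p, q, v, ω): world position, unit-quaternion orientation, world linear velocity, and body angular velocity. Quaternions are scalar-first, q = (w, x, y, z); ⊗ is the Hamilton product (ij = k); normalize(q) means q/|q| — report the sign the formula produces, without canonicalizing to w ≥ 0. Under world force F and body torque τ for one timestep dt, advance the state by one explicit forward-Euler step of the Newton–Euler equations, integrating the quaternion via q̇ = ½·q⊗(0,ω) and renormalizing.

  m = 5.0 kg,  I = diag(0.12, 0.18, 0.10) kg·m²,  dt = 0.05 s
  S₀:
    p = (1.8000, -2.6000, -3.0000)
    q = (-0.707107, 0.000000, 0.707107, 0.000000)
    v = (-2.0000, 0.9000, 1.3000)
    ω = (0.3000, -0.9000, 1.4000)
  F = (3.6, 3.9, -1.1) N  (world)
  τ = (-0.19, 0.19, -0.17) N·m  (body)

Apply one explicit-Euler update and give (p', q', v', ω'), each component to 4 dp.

p' = (1.7000, -2.5550, -2.9350)
q' = (-0.6906, 0.0194, 0.7224, -0.0300)
v' = (-1.9640, 0.9390, 1.2890)
ω' = (0.1788, -0.8496, 1.3231)

linear accel F/m = (0.7200, 0.7800, -0.2200)
p + v·dt = (1.7000, -2.5550, -2.9350)
v' = v + a·dt = (-1.9640, 0.9390, 1.2890)
ω×(Iω) gyroscopic = (0.1008, 0.0084, -0.0162)
α = I⁻¹(τ − ω×Iω) = (-2.4233, 1.0089, -1.5380)
new body rate ω' = (0.1788, -0.8496, 1.3231)
2q̇ = q⊗(0,ω) = (0.6363963, 0.7778177, 0.6363963, -1.2020819)
q' = normalize(q + ½dt·q⊗(0,ω)) = (-0.6906, 0.0194, 0.7224, -0.0300)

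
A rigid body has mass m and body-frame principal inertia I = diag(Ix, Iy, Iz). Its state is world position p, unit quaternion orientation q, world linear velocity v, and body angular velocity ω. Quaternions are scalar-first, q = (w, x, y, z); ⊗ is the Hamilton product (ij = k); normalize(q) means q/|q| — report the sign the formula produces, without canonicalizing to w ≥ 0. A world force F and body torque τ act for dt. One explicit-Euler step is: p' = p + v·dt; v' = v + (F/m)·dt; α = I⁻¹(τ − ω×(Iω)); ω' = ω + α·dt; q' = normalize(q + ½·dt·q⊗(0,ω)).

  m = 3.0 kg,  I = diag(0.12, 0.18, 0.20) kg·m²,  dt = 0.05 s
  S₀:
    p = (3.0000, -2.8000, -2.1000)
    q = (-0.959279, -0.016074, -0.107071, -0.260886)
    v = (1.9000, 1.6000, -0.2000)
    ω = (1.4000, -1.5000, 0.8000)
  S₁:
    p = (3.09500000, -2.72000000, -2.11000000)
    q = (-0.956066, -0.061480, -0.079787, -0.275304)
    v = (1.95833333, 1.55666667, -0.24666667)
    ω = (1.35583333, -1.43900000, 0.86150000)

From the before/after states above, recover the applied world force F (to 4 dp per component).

F = (3.5000, -2.6000, -2.8000)

Δv = v₁−v₀ = (0.05833333, -0.04333333, -0.04666667)
applied force F = (3.5000, -2.6000, -2.8000)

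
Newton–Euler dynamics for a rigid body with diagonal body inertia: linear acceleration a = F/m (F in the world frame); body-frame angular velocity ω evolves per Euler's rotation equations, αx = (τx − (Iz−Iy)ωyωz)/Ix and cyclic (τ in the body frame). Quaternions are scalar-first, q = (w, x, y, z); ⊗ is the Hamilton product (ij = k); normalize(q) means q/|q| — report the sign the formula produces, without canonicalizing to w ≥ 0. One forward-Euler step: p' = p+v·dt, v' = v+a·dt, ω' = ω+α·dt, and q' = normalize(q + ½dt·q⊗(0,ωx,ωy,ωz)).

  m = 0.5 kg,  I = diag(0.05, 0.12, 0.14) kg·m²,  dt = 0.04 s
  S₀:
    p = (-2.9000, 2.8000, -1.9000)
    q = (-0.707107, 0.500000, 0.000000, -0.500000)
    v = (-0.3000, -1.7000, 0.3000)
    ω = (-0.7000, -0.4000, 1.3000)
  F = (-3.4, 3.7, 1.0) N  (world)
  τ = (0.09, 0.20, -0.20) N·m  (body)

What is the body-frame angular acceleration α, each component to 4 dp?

ω×(Iω) gyroscopic = (-0.0104, 0.0819, 0.0196)
(τ − ω×Iω)/I = (2.0080, 0.9842, -1.5686)

α = (2.0080, 0.9842, -1.5686)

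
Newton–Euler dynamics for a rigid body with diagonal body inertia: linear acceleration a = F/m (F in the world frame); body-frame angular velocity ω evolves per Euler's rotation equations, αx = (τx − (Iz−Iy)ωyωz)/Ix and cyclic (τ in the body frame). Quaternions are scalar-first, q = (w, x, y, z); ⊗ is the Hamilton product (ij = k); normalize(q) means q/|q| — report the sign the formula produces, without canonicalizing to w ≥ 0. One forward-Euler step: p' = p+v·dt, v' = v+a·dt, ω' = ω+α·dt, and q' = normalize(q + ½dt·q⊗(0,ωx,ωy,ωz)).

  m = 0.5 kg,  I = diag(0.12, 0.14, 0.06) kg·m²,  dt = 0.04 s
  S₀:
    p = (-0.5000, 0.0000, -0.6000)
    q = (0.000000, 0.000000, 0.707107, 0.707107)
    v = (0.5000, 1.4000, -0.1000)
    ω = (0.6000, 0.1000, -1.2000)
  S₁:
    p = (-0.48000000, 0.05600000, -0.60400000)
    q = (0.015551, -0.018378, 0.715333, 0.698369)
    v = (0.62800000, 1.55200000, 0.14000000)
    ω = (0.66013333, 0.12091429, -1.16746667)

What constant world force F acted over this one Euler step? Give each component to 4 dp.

v₁ − v₀ = (0.12800000, 0.15200000, 0.24000000)
F = m·Δv/dt = (1.6000, 1.9000, 3.0000)

F = (1.6000, 1.9000, 3.0000)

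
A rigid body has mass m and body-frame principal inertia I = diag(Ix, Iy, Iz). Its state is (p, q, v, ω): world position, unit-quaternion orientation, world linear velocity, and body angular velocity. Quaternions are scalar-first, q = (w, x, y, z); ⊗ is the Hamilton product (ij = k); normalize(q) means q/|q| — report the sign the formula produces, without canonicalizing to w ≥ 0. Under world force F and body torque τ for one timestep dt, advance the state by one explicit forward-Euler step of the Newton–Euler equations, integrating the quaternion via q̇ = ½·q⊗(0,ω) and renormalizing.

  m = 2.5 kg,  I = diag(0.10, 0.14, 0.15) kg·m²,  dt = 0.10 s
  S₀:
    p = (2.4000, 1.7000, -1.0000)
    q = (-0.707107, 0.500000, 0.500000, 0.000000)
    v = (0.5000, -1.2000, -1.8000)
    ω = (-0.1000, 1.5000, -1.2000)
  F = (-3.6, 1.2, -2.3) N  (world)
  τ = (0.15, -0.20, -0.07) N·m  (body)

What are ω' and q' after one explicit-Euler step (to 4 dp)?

precession coupling ω×(Iω) = (-0.0180, -0.0060, -0.0060)
angular accel α = (1.6800, -1.3857, -0.4267)
ω' = ω + α·dt = (0.0680, 1.3614, -1.2427)
Hamilton product q⊗(0,ω) = (-0.7000000, -0.5292893, -0.4606605, 1.6485284)
updated quaternion q' = (-0.7387, 0.4714, 0.4748, 0.0820)

ω' = (0.0680, 1.3614, -1.2427)
q' = (-0.7387, 0.4714, 0.4748, 0.0820)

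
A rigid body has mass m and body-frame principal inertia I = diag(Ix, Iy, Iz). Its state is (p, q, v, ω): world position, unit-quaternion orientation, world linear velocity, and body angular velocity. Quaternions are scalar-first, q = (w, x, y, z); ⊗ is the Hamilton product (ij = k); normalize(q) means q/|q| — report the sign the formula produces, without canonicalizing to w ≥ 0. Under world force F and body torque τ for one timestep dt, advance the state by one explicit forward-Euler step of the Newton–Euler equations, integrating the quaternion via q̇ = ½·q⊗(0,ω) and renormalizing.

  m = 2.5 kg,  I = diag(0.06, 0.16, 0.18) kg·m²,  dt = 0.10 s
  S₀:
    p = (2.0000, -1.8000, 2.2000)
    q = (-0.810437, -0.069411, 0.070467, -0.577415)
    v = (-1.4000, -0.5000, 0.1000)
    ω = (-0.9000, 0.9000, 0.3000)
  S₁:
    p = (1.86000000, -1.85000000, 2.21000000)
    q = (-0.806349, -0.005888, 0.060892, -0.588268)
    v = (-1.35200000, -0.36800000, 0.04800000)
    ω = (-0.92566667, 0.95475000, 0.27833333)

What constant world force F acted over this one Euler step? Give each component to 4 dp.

F = (1.2000, 3.3000, -1.3000)

v₁ − v₀ = (0.04800000, 0.13200000, -0.05200000)
F = m·Δv/dt = (1.2000, 3.3000, -1.3000)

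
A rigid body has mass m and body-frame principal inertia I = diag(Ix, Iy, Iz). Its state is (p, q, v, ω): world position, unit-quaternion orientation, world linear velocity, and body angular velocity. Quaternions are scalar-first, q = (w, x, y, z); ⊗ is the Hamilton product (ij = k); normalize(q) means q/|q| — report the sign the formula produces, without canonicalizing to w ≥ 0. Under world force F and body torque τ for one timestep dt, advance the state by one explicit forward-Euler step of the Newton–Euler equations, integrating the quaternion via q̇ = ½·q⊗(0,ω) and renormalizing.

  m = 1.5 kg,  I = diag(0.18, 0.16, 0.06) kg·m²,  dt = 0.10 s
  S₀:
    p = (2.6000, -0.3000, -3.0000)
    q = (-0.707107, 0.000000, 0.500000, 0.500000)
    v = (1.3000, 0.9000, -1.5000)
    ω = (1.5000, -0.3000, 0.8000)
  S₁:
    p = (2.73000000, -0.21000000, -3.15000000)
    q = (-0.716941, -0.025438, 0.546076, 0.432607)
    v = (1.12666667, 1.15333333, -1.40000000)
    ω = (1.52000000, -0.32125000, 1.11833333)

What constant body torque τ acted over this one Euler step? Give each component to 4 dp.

τ = (0.0600, 0.1100, 0.2000)

Δω = ω₁−ω₀ = (0.02000000, -0.02125000, 0.31833333)
τ = I·(Δω/dt) + ω₀×(Iω₀) = (0.0600, 0.1100, 0.2000)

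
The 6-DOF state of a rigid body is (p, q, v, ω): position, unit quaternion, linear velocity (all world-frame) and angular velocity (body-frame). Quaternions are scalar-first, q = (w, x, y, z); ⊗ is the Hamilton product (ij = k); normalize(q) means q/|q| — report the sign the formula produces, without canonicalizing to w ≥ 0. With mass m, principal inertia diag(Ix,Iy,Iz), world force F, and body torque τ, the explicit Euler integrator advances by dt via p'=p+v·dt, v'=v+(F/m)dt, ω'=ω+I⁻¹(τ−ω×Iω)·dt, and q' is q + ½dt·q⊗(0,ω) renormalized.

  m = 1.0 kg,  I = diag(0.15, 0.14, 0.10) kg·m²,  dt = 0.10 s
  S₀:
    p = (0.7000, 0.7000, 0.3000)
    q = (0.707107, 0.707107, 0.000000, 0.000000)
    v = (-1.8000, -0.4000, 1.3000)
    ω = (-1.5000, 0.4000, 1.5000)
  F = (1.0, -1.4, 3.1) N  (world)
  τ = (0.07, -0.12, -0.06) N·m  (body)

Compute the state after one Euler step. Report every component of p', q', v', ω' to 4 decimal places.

linear accel F/m = (1.0000, -1.4000, 3.1000)
p + v·dt = (0.5200, 0.6600, 0.4300)
v + (F/m)dt = (-1.7000, -0.5400, 1.6100)
precession coupling ω×(Iω) = (-0.0240, -0.1125, 0.0060)
α = I⁻¹(τ − ω×Iω) = (0.6267, -0.0536, -0.6600)
ω' = ω + α·dt = (-1.4373, 0.3946, 1.4340)
q⊗(0,ω) = (1.0606605, -1.0606605, -0.7778177, 1.3435033)
q + ½dt·q⊗(0,ω), renormalized = (0.7558, 0.6503, -0.0387, 0.0668)

p' = (0.5200, 0.6600, 0.4300)
q' = (0.7558, 0.6503, -0.0387, 0.0668)
v' = (-1.7000, -0.5400, 1.6100)
ω' = (-1.4373, 0.3946, 1.4340)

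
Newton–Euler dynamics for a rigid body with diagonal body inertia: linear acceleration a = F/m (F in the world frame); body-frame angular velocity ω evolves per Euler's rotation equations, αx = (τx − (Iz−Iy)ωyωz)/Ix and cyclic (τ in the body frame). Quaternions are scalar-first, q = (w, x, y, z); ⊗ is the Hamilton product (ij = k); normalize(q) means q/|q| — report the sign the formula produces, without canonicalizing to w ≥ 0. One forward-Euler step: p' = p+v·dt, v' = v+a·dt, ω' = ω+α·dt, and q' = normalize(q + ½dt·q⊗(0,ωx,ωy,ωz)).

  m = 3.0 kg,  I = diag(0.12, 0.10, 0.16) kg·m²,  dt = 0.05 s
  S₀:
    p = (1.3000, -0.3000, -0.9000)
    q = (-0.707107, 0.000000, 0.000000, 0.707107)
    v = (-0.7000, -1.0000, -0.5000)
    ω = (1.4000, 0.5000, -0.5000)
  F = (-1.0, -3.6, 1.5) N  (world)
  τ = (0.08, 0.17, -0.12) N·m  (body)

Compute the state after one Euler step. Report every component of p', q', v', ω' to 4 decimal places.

p' = (1.2650, -0.3500, -0.9250)
q' = (-0.6977, -0.0336, 0.0159, 0.7154)
v' = (-0.7167, -1.0600, -0.4750)
ω' = (1.4396, 0.5710, -0.5331)

(τ − ω×Iω)/I = (0.7917, 1.4200, -0.6625)
new body rate ω' = (1.4396, 0.5710, -0.5331)
Hamilton product q⊗(0,ω) = (0.3535535, -1.3435033, 0.6363963, 0.3535535)
q' = normalize(q + ½dt·q⊗(0,ω)) = (-0.6977, -0.0336, 0.0159, 0.7154)
a = (-0.3333, -1.2000, 0.5000)
p' = p + v·dt = (1.2650, -0.3500, -0.9250)
v + (F/m)dt = (-0.7167, -1.0600, -0.4750)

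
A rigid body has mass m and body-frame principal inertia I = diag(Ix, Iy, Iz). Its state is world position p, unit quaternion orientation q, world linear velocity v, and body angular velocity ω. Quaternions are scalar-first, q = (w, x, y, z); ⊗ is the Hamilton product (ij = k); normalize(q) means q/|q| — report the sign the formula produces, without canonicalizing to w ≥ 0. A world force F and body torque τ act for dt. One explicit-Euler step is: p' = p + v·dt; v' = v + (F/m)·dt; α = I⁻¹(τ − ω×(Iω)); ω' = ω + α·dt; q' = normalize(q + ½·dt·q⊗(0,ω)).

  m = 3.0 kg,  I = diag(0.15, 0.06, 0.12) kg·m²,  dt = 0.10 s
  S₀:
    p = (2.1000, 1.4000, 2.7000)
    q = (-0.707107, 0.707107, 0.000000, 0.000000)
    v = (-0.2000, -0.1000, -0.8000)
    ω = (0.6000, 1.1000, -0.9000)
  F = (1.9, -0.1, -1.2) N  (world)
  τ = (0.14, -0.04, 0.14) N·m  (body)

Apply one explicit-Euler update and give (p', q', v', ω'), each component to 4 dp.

a = (0.6333, -0.0333, -0.4000)
new position p' = (2.0800, 1.3900, 2.6200)
v' = v + a·dt = (-0.1367, -0.1033, -0.8400)
ω×(Iω) gyroscopic = (-0.0594, -0.0162, -0.0594)
angular accel α = (1.3293, -0.3967, 1.6617)
ω + α·dt = (0.7329, 1.0603, -0.7338)
Hamilton product q⊗(0,ω) = (-0.4242642, -0.4242642, -0.1414214, 1.4142140)
q + ½dt·q⊗(0,ω), renormalized = (-0.7262, 0.6839, -0.0071, 0.0705)

p' = (2.0800, 1.3900, 2.6200)
q' = (-0.7262, 0.6839, -0.0071, 0.0705)
v' = (-0.1367, -0.1033, -0.8400)
ω' = (0.7329, 1.0603, -0.7338)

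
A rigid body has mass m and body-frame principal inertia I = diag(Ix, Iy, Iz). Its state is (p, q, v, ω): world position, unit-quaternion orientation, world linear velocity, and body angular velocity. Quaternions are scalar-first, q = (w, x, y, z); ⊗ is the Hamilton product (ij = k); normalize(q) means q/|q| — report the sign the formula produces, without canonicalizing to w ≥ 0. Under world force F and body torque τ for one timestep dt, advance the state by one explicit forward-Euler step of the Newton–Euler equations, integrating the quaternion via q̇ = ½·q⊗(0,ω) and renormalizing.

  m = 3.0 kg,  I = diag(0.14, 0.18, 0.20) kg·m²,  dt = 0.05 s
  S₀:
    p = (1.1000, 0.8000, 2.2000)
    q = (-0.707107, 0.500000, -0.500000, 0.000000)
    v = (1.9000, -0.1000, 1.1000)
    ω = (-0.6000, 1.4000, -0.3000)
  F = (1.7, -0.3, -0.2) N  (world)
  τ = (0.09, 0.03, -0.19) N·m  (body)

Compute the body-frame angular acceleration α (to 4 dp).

precession coupling ω×(Iω) = (-0.0084, -0.0108, -0.0336)
α = I⁻¹(τ − ω×Iω) = (0.7029, 0.2267, -0.7820)

α = (0.7029, 0.2267, -0.7820)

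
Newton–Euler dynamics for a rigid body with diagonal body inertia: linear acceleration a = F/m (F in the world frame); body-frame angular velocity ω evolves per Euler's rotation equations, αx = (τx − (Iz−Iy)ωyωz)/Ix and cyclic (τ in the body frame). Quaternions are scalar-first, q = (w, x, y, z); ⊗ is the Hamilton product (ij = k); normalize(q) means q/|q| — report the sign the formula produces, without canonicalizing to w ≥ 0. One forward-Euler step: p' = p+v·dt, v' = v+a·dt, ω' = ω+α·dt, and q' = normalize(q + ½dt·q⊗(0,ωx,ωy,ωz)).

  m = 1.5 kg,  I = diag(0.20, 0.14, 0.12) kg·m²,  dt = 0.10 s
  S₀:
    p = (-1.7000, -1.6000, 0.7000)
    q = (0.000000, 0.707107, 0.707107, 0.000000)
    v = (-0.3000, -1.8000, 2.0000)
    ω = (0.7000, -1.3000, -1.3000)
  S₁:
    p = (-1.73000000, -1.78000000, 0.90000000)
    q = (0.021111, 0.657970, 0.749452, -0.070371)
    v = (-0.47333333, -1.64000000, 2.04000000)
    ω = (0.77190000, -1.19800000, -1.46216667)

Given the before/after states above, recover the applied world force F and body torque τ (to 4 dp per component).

Δω = ω₁−ω₀ = (0.07190000, 0.10200000, -0.16216667)
applied torque τ = (0.1100, 0.0700, -0.1400)
Δv = v₁−v₀ = (-0.17333333, 0.16000000, 0.04000000)
m·(v₁−v₀)/dt = (-2.6000, 2.4000, 0.6000)

F = (-2.6000, 2.4000, 0.6000)
τ = (0.1100, 0.0700, -0.1400)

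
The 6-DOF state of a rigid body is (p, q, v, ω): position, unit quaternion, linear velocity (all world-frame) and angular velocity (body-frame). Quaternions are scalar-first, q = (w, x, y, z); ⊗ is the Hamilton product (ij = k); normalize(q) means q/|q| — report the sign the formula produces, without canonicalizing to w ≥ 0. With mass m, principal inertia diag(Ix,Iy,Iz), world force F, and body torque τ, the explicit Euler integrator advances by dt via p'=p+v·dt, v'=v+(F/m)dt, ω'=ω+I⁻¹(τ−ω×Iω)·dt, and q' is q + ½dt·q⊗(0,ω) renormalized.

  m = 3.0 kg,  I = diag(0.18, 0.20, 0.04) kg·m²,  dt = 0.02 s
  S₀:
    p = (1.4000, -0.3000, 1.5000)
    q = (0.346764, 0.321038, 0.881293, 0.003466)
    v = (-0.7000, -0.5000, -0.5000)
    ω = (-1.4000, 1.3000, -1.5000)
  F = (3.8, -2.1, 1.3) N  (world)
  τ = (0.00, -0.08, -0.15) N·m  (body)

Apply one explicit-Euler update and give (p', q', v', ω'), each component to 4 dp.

precession coupling ω×(Iω) = (0.3120, 0.2940, -0.0364)
α = I⁻¹(τ − ω×Iω) = (-1.7333, -1.8700, -2.8400)
ω + α·dt = (-1.4347, 1.2626, -1.5568)
2q̇ = q⊗(0,ω) = (-0.6910287, -1.8119149, 0.9274978, 1.1310136)
q + ½dt·q⊗(0,ω), renormalized = (0.3398, 0.3028, 0.8903, 0.0148)
linear accel F/m = (1.2667, -0.7000, 0.4333)
new position p' = (1.3860, -0.3100, 1.4900)
new velocity v' = (-0.6747, -0.5140, -0.4913)

p' = (1.3860, -0.3100, 1.4900)
q' = (0.3398, 0.3028, 0.8903, 0.0148)
v' = (-0.6747, -0.5140, -0.4913)
ω' = (-1.4347, 1.2626, -1.5568)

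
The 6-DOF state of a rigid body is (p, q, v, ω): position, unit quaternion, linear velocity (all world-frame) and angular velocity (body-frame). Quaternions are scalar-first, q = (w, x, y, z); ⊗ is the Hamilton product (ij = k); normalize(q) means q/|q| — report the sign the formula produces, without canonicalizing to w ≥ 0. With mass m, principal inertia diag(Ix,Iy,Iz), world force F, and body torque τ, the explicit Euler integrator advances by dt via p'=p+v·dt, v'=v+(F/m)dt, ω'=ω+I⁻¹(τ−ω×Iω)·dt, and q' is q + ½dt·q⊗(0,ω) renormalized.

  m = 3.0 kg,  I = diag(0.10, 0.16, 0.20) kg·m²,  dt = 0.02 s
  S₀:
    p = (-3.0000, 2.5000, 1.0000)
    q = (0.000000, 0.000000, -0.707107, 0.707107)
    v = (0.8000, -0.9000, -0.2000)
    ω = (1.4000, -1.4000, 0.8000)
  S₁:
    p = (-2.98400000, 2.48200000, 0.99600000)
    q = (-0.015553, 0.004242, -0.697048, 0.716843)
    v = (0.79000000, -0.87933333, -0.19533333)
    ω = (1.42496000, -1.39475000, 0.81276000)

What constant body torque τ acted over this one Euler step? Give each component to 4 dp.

rate change Δω = (0.02496000, 0.00525000, 0.01276000)
precession coupling = (-0.0448, -0.1120, -0.1176)
τ = I·(Δω/dt) + ω₀×(Iω₀) = (0.0800, -0.0700, 0.0100)

τ = (0.0800, -0.0700, 0.0100)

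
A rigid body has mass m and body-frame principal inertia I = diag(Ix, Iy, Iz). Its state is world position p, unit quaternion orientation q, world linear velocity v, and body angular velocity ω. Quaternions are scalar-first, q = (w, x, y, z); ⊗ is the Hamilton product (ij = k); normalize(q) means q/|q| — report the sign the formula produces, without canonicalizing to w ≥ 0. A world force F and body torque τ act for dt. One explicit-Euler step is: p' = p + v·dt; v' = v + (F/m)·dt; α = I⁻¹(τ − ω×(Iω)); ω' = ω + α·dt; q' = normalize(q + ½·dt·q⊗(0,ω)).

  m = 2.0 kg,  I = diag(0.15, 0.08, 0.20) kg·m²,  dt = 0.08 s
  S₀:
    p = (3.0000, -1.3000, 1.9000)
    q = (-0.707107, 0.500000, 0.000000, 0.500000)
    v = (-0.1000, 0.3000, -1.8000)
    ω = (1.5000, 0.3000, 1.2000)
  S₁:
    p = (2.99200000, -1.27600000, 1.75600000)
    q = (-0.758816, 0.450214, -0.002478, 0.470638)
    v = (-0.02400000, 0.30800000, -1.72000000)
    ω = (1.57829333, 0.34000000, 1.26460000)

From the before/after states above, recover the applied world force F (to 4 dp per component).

F = (1.9000, 0.2000, 2.0000)

v₁ − v₀ = (0.07600000, 0.00800000, 0.08000000)
F = m·Δv/dt = (1.9000, 0.2000, 2.0000)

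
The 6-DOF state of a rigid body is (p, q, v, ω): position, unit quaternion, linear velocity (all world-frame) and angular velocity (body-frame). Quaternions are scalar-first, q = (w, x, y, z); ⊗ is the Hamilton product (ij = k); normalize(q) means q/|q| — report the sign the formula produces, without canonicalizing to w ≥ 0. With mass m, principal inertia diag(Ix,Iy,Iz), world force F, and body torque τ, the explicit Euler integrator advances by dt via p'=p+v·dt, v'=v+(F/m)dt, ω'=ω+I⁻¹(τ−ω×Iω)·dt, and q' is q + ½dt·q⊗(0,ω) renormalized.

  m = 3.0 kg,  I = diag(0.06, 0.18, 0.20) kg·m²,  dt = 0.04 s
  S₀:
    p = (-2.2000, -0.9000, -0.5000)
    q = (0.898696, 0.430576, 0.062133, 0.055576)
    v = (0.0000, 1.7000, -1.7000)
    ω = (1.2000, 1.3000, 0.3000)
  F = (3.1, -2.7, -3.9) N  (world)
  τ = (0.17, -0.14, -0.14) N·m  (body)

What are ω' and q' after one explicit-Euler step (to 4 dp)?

α = I⁻¹(τ − ω×Iω) = (2.7033, -0.4978, -1.6360)
ω' = ω + α·dt = (1.3081, 1.2801, 0.2346)
2q̇ = q⊗(0,ω) = (-0.6141369, 1.0248263, 1.1058232, 0.7547980)
updated quaternion q' = (0.8858, 0.4508, 0.0842, 0.0706)

ω' = (1.3081, 1.2801, 0.2346)
q' = (0.8858, 0.4508, 0.0842, 0.0706)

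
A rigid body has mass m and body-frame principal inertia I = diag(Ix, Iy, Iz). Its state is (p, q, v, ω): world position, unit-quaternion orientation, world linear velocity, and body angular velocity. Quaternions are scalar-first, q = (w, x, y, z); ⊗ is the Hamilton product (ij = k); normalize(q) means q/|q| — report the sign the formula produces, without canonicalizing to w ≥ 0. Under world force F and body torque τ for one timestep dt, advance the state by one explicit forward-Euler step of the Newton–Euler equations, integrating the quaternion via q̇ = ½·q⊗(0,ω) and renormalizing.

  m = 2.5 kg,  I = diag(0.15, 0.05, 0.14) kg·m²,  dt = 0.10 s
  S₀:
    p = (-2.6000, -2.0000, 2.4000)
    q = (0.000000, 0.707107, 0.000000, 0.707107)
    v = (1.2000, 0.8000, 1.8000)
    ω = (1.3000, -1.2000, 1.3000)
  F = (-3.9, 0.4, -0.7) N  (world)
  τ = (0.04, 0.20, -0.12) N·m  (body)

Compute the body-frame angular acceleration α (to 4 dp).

gyro term ω×Iω = (-0.1404, 0.0169, 0.1560)
angular accel α = (1.2027, 3.6620, -1.9714)

α = (1.2027, 3.6620, -1.9714)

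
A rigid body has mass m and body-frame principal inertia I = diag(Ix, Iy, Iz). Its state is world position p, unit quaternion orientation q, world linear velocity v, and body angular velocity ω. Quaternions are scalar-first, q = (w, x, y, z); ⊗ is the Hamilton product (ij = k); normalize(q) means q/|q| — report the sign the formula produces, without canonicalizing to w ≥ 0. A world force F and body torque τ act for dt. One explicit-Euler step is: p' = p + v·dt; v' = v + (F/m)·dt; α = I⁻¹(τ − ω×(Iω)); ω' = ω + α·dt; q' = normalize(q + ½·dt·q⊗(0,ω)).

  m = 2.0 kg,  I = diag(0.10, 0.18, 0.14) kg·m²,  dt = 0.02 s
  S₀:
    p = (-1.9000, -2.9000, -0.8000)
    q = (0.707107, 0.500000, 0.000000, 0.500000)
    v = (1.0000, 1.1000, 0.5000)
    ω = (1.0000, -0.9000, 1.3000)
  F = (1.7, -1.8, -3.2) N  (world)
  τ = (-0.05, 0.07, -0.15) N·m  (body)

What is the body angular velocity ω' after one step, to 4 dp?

ω×(Iω) gyroscopic = (0.0468, -0.0520, -0.0720)
angular accel α = (-0.9680, 0.6778, -0.5571)
ω + α·dt = (0.9806, -0.8864, 1.2889)

ω' = (0.9806, -0.8864, 1.2889)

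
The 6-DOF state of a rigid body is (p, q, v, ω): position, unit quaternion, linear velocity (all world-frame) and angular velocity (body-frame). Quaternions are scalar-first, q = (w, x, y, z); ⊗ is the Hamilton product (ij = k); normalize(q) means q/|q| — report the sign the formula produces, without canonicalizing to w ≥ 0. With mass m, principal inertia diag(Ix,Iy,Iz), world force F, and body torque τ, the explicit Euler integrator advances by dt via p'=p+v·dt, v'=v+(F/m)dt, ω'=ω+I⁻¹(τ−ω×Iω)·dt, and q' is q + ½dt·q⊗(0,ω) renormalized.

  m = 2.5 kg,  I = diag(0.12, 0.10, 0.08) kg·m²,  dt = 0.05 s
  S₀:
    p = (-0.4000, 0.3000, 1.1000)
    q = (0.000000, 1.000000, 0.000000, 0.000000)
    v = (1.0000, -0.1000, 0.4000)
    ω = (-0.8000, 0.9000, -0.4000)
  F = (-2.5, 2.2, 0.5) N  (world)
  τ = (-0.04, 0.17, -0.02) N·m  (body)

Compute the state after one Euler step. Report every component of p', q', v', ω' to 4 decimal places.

p' = (-0.3500, 0.2950, 1.1200)
q' = (0.0200, 0.9995, 0.0100, 0.0225)
v' = (0.9500, -0.0560, 0.4100)
ω' = (-0.8197, 0.9786, -0.4215)

angular accel α = (-0.3933, 1.5720, -0.4300)
ω + α·dt = (-0.8197, 0.9786, -0.4215)
q⊗(0,ω) = (0.8000000, 0.0000000, 0.4000000, 0.9000000)
q' = normalize(q + ½dt·q⊗(0,ω)) = (0.0200, 0.9995, 0.0100, 0.0225)
p + v·dt = (-0.3500, 0.2950, 1.1200)
v' = v + a·dt = (0.9500, -0.0560, 0.4100)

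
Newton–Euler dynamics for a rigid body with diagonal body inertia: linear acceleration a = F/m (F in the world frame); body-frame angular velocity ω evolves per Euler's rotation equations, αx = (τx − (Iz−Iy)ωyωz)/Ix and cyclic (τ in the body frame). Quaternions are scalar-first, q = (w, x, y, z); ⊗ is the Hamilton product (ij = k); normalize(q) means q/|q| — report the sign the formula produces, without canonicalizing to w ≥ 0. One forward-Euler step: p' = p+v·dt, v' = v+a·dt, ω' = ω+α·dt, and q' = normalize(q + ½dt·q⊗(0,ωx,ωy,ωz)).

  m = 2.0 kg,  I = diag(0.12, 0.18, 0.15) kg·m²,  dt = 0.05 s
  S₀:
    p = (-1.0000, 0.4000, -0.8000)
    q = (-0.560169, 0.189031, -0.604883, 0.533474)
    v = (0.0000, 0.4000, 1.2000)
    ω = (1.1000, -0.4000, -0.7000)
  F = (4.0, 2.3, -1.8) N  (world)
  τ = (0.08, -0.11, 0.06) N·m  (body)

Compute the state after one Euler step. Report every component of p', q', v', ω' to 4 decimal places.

linear accel F/m = (2.0000, 1.1500, -0.9000)
p' = p + v·dt = (-1.0000, 0.4200, -0.7400)
v' = v + a·dt = (0.1000, 0.4575, 1.1550)
precession coupling ω×(Iω) = (-0.0084, 0.0231, -0.0264)
angular accel α = (0.7367, -0.7394, 0.5760)
ω' = ω + α·dt = (1.1368, -0.4370, -0.6712)
q⊗(0,ω) = (-0.0764555, 0.0206218, 0.9432107, 0.9818772)
q + ½dt·q⊗(0,ω), renormalized = (-0.5618, 0.1894, -0.5810, 0.5577)

p' = (-1.0000, 0.4200, -0.7400)
q' = (-0.5618, 0.1894, -0.5810, 0.5577)
v' = (0.1000, 0.4575, 1.1550)
ω' = (1.1368, -0.4370, -0.6712)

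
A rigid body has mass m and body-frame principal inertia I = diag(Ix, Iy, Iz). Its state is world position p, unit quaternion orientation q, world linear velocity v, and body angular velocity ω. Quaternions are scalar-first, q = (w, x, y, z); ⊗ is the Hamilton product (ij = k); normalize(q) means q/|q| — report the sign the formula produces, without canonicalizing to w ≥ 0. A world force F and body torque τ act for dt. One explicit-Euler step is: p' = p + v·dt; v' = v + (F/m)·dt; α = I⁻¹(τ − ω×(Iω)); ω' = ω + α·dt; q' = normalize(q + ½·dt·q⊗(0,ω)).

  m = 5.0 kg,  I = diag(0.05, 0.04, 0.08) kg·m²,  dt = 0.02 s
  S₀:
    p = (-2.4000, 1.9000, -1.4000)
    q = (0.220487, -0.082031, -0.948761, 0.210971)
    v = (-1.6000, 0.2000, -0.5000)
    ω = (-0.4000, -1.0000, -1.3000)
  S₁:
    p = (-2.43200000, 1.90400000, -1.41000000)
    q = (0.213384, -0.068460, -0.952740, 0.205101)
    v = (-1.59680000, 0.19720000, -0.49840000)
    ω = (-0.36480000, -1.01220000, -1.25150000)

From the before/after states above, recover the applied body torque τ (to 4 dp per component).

τ = (0.1400, -0.0400, 0.1900)

ω₁ − ω₀ = (0.03520000, -0.01220000, 0.04850000)
applied torque τ = (0.1400, -0.0400, 0.1900)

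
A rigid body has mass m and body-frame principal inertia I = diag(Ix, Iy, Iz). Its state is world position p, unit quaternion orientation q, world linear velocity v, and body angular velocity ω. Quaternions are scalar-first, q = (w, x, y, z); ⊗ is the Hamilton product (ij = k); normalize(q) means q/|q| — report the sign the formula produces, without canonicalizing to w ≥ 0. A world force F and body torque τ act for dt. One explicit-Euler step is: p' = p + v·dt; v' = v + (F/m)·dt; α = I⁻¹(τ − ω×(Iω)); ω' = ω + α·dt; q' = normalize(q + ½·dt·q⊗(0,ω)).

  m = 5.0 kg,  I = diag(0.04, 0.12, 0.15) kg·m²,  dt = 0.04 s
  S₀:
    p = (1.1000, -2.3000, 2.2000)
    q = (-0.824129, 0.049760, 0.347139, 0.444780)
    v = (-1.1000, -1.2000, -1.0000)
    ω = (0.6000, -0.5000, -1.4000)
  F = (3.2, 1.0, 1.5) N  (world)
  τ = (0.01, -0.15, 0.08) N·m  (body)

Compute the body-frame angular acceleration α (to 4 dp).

α = (-0.2750, -2.0200, 0.6933)

precession coupling ω×(Iω) = (0.0210, 0.0924, -0.0240)
angular accel α = (-0.2750, -2.0200, 0.6933)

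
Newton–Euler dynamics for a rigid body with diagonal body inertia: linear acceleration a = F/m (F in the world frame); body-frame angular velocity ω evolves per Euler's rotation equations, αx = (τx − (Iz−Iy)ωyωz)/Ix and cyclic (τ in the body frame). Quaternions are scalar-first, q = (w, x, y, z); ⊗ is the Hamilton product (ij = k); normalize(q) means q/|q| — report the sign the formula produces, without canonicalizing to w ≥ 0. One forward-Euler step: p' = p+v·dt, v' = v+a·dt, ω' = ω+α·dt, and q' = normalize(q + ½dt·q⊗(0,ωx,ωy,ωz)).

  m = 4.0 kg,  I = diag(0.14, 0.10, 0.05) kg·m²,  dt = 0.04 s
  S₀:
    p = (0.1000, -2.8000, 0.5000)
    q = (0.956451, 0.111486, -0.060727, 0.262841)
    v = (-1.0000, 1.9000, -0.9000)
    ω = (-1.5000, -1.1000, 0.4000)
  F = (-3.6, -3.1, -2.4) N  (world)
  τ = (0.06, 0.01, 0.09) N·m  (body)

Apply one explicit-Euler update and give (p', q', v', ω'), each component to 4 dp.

p' = (0.0600, -2.7240, 0.4640)
q' = (0.9557, 0.0880, -0.0905, 0.2660)
v' = (-1.0360, 1.8690, -0.9240)
ω' = (-1.4891, -1.0744, 0.5248)

gyro term ω×Iω = (0.0220, -0.0540, -0.0660)
angular accel α = (0.2714, 0.6400, 3.1200)
ω + α·dt = (-1.4891, -1.0744, 0.5248)
Hamilton product q⊗(0,ω) = (-0.0047071, -1.1698422, -1.4909520, 0.1688553)
updated quaternion q' = (0.9557, 0.0880, -0.0905, 0.2660)
new position p' = (0.0600, -2.7240, 0.4640)
new velocity v' = (-1.0360, 1.8690, -0.9240)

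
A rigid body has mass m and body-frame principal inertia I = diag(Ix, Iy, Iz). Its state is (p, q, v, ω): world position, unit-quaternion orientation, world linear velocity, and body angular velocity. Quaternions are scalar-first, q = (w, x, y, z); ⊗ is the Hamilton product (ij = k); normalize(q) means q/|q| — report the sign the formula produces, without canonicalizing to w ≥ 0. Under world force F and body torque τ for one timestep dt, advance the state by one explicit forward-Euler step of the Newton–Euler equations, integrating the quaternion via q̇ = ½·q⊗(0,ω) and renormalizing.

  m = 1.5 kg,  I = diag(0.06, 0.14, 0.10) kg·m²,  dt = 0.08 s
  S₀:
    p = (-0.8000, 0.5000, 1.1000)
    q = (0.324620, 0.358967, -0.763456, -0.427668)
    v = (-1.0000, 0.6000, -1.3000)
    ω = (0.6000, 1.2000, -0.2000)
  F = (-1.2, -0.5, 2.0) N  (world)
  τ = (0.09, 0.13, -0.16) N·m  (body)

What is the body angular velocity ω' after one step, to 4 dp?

ω' = (0.7072, 1.2715, -0.3741)

gyro term ω×Iω = (0.0096, 0.0048, 0.0576)
(τ − ω×Iω)/I = (1.3400, 0.8943, -2.1760)
ω' = ω + α·dt = (0.7072, 1.2715, -0.3741)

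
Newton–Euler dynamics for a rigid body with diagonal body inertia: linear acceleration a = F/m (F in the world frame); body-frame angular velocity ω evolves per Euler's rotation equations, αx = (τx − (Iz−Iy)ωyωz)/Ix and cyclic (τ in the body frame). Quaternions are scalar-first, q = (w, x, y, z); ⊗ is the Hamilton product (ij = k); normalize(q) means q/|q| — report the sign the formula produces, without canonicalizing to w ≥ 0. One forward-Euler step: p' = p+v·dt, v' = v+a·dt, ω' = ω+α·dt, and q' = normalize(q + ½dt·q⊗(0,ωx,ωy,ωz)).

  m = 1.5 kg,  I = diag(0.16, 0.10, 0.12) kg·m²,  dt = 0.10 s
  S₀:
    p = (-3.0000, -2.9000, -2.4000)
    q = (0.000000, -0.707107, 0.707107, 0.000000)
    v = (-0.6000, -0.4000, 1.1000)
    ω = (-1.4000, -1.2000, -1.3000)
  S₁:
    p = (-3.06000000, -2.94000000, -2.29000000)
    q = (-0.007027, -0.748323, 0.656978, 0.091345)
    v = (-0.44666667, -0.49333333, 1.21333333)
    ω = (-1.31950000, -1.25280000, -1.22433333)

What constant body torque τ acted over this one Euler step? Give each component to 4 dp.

τ = (0.1600, 0.0200, -0.0100)

Δω = ω₁−ω₀ = (0.08050000, -0.05280000, 0.07566667)
ω₀×(Iω₀) = (0.0312, 0.0728, -0.1008)
τ = I·(Δω/dt) + ω₀×(Iω₀) = (0.1600, 0.0200, -0.0100)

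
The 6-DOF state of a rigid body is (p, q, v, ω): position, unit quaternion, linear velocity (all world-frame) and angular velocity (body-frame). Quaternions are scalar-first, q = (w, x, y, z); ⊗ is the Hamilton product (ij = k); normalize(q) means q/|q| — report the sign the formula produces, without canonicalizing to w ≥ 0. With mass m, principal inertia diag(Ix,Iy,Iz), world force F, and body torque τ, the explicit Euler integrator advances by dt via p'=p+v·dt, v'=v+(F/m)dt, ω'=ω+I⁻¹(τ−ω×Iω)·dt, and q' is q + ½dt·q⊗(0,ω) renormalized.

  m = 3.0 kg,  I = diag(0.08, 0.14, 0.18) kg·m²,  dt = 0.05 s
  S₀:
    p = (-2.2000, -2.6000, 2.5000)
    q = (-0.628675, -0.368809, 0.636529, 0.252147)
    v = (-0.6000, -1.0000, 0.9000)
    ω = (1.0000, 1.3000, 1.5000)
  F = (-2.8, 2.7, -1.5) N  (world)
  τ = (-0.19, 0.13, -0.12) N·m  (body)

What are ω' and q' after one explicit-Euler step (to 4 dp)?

gyro term ω×Iω = (0.0780, -0.1500, 0.0780)
angular accel α = (-3.3500, 2.0000, -1.1000)
new body rate ω' = (0.8325, 1.4000, 1.4450)
Hamilton product q⊗(0,ω) = (-0.8368992, -0.0016726, -0.0119170, -2.0589932)
q' = normalize(q + ½dt·q⊗(0,ω)) = (-0.6486, -0.3683, 0.6353, 0.2004)

ω' = (0.8325, 1.4000, 1.4450)
q' = (-0.6486, -0.3683, 0.6353, 0.2004)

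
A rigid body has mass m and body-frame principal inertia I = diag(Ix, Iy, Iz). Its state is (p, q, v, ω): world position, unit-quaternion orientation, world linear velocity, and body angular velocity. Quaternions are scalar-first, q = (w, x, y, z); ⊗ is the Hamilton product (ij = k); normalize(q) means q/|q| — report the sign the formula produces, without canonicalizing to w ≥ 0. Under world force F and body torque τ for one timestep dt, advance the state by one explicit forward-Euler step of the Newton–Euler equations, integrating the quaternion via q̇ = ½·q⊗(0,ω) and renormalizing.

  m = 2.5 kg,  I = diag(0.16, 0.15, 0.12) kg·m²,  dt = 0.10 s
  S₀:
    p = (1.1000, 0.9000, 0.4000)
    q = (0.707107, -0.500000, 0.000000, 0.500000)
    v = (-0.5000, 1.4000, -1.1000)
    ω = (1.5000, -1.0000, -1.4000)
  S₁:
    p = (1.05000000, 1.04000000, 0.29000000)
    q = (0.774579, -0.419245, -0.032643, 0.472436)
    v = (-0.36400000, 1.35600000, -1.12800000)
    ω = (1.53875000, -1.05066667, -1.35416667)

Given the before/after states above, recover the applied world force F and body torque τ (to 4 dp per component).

velocity change Δv = (0.13600000, -0.04400000, -0.02800000)
F = m·Δv/dt = (3.4000, -1.1000, -0.7000)
ω₁ − ω₀ = (0.03875000, -0.05066667, 0.04583333)
ω₀×(Iω₀) = (-0.0420, -0.0840, 0.0150)
τ = I·(Δω/dt) + ω₀×(Iω₀) = (0.0200, -0.1600, 0.0700)

F = (3.4000, -1.1000, -0.7000)
τ = (0.0200, -0.1600, 0.0700)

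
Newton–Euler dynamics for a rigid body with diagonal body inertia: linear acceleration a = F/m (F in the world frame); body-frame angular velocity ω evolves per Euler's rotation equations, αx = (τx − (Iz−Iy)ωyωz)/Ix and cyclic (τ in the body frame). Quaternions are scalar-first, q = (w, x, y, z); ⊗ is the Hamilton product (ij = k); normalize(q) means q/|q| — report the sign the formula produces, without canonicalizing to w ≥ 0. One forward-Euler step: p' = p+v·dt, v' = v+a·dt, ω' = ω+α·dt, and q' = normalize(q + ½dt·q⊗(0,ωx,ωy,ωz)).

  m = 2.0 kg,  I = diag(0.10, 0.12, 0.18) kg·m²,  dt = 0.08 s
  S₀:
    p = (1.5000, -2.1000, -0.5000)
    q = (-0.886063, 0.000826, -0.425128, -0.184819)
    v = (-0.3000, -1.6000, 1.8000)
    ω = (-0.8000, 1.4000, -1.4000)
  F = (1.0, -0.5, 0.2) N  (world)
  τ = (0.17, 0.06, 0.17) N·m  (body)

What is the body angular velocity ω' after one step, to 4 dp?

ω' = (-0.5699, 1.4997, -1.3145)

(τ − ω×Iω)/I = (2.8760, 1.2467, 1.0689)
ω' = ω + α·dt = (-0.5699, 1.4997, -1.3145)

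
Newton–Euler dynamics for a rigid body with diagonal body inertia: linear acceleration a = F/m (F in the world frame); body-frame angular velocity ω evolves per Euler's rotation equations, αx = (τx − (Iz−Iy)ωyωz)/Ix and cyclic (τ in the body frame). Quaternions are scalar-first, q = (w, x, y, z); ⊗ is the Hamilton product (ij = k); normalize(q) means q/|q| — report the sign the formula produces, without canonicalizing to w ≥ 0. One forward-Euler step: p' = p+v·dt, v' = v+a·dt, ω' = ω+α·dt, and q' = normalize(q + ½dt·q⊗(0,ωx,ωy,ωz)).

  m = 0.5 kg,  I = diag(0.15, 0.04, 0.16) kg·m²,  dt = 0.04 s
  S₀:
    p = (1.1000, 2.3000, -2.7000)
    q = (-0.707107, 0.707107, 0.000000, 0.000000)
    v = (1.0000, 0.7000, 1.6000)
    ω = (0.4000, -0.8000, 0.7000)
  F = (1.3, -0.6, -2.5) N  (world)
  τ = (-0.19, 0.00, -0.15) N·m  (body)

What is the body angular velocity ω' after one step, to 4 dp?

gyro term ω×Iω = (-0.0672, -0.0028, 0.0352)
α = I⁻¹(τ − ω×Iω) = (-0.8187, 0.0700, -1.1575)
ω' = ω + α·dt = (0.3673, -0.7972, 0.6537)

ω' = (0.3673, -0.7972, 0.6537)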